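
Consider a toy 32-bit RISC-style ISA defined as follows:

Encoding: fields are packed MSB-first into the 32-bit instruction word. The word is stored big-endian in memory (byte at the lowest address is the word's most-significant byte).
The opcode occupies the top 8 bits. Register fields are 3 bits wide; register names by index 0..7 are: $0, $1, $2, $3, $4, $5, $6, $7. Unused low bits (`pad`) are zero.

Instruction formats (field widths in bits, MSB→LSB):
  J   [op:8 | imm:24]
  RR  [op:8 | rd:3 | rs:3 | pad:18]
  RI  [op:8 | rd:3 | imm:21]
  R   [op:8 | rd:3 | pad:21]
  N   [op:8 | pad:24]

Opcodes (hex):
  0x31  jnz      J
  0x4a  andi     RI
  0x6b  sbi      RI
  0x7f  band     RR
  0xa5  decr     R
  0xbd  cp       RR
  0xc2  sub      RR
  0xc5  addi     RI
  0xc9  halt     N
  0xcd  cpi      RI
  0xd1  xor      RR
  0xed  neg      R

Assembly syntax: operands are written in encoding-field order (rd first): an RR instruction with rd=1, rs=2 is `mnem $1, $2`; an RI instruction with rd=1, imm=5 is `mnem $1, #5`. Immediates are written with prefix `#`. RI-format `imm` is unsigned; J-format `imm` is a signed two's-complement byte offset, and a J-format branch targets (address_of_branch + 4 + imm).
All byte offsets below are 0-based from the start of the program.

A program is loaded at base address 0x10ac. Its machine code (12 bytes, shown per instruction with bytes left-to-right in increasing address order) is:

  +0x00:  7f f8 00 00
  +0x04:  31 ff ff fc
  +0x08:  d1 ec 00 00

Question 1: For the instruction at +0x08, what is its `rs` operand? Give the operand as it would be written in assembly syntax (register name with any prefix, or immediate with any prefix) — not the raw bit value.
$3

off 0x08: read d1 ec 00 00 as big → 0xd1ec0000
  top 8b → 0xd1 → xor [RR]
  rd: (w>>21)&0x7=0x7 → $7
  rs: (w>>18)&0x7=0x3 → $3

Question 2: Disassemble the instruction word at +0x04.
jnz #-4

off 0x04: read 31 ff ff fc as big → 0x31fffffc
  opcode bits[31:24]=0x31: jnz/J
  imm@[23:0]=0xfffffc (s24→-4) ⇒ #-4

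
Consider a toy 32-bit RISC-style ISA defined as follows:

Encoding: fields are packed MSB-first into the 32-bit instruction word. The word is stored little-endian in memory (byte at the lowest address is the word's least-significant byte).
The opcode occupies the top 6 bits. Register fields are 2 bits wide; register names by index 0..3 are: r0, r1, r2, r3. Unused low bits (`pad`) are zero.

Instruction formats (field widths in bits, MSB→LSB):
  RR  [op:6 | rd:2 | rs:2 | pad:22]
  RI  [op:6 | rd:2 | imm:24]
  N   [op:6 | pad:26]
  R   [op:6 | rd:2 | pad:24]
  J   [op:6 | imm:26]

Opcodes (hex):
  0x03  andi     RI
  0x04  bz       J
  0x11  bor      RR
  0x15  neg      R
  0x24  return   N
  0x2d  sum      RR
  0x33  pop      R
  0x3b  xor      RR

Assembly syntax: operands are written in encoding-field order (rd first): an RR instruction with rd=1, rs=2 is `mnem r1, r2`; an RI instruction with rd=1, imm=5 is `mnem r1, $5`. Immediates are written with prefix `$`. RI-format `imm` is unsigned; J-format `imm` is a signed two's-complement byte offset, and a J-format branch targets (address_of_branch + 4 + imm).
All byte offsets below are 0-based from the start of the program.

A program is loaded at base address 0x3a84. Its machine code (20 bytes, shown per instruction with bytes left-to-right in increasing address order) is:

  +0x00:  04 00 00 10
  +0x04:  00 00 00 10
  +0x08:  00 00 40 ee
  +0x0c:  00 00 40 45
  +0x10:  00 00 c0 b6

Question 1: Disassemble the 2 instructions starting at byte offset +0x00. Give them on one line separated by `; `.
bz $4; bz $0

[00] 04 00 00 10 → 0x10000004
  top 6b → 0x4 → bz [J]
  imm: (w>>0)&0x3ffffff=0x4 → $4
[04] 00 00 00 10 → 0x10000000
  top 6b → 0x4 → bz [J]
  imm: (w>>0)&0x3ffffff=0x0 → $0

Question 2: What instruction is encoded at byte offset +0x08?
off 0x08: read 00 00 40 ee as little → 0xee400000
  top 6b → 0x3b → xor [RR]
  [25:24] rd=2 = r2
  [23:22] rs=1 = r1

xor r2, r1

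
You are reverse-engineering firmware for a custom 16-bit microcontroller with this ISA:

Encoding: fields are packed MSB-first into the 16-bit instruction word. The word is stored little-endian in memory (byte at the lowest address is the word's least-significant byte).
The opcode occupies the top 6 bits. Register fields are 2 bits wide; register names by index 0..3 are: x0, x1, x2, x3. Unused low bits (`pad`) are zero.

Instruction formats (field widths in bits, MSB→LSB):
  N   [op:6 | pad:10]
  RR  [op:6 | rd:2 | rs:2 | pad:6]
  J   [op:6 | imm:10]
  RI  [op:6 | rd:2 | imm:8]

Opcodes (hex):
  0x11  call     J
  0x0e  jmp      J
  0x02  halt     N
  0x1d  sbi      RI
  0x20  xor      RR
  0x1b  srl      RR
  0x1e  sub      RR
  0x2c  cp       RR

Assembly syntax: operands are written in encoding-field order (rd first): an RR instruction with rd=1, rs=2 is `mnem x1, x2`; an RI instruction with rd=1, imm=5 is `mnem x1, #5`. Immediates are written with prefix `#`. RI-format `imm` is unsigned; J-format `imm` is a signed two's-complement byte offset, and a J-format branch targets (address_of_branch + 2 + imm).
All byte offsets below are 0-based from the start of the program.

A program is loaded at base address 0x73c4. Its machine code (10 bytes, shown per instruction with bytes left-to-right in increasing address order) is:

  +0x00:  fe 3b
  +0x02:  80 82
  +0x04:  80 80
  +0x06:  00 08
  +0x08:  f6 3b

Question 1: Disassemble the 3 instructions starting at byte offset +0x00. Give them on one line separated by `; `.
+0x00: fe 3b ⇒ word 0x3bfe (little)
  top 6b → 0xe → jmp [J]
  imm: (w>>0)&0x3ff=0x3fe (s10→-2) → #-2
+0x02: 80 82 ⇒ word 0x8280 (little)
  top 6b → 0x20 → xor [RR]
  rd: (w>>8)&0x3=0x2 → x2
  rs: (w>>6)&0x3=0x2 → x2
+0x04: 80 80 ⇒ word 0x8080 (little)
  top 6b → 0x20 → xor [RR]
  rd: (w>>8)&0x3=0x0 → x0
  rs: (w>>6)&0x3=0x2 → x2

jmp #-2; xor x2, x2; xor x0, x2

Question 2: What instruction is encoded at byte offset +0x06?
halt

[06] 00 08 → 0x0800
  op=0x0800>>10=0x2 ⇒ halt (N)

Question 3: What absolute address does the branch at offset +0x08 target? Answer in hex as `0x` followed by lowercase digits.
0x73c4

@+08  little-endian(f6 3b) = 0x3bf6
  op=0x3bf6>>10=0xe ⇒ jmp (J)
  imm: (w>>0)&0x3ff=0x3f6 (s10→-10) → #-10
  target = base 0x73c4 + off 0x08 + 2 + imm -10 = 0x73c4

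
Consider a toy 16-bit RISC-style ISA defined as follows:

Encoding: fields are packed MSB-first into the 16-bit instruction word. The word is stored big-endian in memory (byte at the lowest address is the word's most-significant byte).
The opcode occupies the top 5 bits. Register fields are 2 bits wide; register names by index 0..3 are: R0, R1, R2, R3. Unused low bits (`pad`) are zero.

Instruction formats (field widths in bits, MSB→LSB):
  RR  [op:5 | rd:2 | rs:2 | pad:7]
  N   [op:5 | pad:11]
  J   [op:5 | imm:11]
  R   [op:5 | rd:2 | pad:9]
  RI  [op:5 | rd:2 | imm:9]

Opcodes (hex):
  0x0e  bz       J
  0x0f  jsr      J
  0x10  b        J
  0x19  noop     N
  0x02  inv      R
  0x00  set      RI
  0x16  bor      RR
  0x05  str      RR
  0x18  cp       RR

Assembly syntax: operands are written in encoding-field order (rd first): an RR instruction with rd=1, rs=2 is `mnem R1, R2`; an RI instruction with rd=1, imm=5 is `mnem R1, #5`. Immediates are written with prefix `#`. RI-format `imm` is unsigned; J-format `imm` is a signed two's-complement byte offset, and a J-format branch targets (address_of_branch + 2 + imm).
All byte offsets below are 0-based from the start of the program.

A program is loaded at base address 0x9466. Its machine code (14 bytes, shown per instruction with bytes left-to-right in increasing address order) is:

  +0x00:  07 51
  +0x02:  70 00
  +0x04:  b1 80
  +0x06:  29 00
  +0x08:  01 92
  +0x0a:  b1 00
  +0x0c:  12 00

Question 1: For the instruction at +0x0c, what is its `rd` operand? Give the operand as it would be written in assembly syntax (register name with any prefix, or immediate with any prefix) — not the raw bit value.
[0c] 12 00 → 0x1200
  top 5b → 0x2 → inv [R]
  rd@[10:9]=0x1 ⇒ R1

R1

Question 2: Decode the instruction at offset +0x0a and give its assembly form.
bor R0, R2

[0a] b1 00 → 0xb100
  op=0xb100>>11=0x16 ⇒ bor (RR)
  rd@[10:9]=0x0 ⇒ R0
  rs@[8:7]=0x2 ⇒ R2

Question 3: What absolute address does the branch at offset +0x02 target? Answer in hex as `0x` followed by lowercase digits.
off 0x02: read 70 00 as big → 0x7000
  opcode bits[15:11]=0xe: bz/J
  imm@[10:0]=0x0 ⇒ #0
  target = base 0x9466 + off 0x02 + 2 + imm 0 = 0x946a

0x946a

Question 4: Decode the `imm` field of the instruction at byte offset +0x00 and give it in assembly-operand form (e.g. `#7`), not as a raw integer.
+0x00: 07 51 ⇒ word 0x0751 (big)
  opcode bits[15:11]=0x0: set/RI
  rd: (w>>9)&0x3=0x3 → R3
  imm: (w>>0)&0x1ff=0x151 → #337

#337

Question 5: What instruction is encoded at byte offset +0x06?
str R0, R2

[06] 29 00 → 0x2900
  opcode bits[15:11]=0x5: str/RR
  [10:9] rd=0 = R0
  [8:7] rs=2 = R2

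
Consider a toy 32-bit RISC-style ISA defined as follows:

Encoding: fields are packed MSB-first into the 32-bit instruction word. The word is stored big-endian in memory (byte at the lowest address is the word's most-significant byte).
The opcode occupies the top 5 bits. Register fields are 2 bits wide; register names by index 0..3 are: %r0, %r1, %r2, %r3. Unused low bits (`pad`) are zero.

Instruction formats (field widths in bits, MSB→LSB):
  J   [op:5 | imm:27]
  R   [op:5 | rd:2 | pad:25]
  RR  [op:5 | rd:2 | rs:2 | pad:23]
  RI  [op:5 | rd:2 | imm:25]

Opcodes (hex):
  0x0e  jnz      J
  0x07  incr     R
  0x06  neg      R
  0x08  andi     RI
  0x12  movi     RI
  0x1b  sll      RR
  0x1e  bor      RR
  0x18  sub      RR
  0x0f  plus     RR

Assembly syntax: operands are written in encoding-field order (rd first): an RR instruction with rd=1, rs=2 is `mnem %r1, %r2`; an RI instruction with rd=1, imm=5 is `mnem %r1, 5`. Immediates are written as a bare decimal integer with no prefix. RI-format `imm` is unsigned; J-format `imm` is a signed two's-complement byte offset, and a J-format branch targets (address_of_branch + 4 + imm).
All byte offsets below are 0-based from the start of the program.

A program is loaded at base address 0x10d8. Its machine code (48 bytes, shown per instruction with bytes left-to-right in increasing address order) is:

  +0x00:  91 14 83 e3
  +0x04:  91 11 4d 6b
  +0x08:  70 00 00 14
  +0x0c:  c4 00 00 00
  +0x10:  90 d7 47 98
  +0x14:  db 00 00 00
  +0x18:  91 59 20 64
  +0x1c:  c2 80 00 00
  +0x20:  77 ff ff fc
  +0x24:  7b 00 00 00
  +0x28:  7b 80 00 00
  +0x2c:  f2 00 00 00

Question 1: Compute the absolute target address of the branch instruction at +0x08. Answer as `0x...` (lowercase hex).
off 0x08: read 70 00 00 14 as big → 0x70000014
  op=0x70000014>>27=0xe ⇒ jnz (J)
  imm@[26:0]=0x14 ⇒ 20
  target = base 0x10d8 + off 0x08 + 4 + imm 20 = 0x10f8

0x10f8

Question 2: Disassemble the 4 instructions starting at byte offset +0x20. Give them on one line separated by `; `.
jnz -4; plus %r1, %r2; plus %r1, %r3; bor %r1, %r0

[20] 77 ff ff fc → 0x77fffffc
  top 5b → 0xe → jnz [J]
  imm@[26:0]=0x7fffffc (s27→-4) ⇒ -4
[24] 7b 00 00 00 → 0x7b000000
  top 5b → 0xf → plus [RR]
  rd@[26:25]=0x1 ⇒ %r1
  rs@[24:23]=0x2 ⇒ %r2
[28] 7b 80 00 00 → 0x7b800000
  top 5b → 0xf → plus [RR]
  rd@[26:25]=0x1 ⇒ %r1
  rs@[24:23]=0x3 ⇒ %r3
[2c] f2 00 00 00 → 0xf2000000
  top 5b → 0x1e → bor [RR]
  rd@[26:25]=0x1 ⇒ %r1
  rs@[24:23]=0x0 ⇒ %r0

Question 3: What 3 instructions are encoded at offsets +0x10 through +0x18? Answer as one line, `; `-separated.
off 0x10: read 90 d7 47 98 as big → 0x90d74798
  op=0x90d74798>>27=0x12 ⇒ movi (RI)
  rd@[26:25]=0x0 ⇒ %r0
  imm@[24:0]=0xd74798 ⇒ 14108568
off 0x14: read db 00 00 00 as big → 0xdb000000
  op=0xdb000000>>27=0x1b ⇒ sll (RR)
  rd@[26:25]=0x1 ⇒ %r1
  rs@[24:23]=0x2 ⇒ %r2
off 0x18: read 91 59 20 64 as big → 0x91592064
  op=0x91592064>>27=0x12 ⇒ movi (RI)
  rd@[26:25]=0x0 ⇒ %r0
  imm@[24:0]=0x1592064 ⇒ 22618212

movi %r0, 14108568; sll %r1, %r2; movi %r0, 22618212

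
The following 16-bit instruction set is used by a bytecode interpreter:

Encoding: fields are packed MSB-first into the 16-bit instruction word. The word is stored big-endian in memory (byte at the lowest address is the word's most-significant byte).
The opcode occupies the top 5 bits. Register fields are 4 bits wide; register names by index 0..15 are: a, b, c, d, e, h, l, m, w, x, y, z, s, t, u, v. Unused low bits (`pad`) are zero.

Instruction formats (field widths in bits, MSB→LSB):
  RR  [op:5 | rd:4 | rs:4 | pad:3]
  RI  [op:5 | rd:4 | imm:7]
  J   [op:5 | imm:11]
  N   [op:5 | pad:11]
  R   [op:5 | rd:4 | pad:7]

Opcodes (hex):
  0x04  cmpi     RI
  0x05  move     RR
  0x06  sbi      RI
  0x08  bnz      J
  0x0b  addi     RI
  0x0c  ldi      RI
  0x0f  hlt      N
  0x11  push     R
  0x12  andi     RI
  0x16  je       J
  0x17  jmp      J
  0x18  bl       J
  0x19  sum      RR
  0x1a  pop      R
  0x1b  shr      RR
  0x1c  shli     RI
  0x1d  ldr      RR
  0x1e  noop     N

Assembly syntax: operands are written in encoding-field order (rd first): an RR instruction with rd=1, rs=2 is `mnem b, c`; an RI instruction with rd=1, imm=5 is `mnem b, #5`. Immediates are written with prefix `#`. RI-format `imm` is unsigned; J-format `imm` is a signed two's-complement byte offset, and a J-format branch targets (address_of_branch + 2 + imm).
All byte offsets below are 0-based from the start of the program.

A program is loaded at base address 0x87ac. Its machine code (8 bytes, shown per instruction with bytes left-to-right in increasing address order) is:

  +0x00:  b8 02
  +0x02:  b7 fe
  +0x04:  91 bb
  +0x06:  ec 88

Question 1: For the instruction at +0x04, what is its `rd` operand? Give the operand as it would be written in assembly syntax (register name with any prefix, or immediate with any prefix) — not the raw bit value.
d

@+04  big-endian(91 bb) = 0x91bb
  op=0x91bb>>11=0x12 ⇒ andi (RI)
  rd@[10:7]=0x3 ⇒ d
  imm@[6:0]=0x3b ⇒ #59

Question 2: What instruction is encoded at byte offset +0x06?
off 0x06: read ec 88 as big → 0xec88
  op=0xec88>>11=0x1d ⇒ ldr (RR)
  rd@[10:7]=0x9 ⇒ x
  rs@[6:3]=0x1 ⇒ b

ldr x, b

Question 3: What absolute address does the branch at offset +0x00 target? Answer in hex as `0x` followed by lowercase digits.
0x87b0

[00] b8 02 → 0xb802
  op=0xb802>>11=0x17 ⇒ jmp (J)
  imm: (w>>0)&0x7ff=0x2 → #2
  target = base 0x87ac + off 0x00 + 2 + imm 2 = 0x87b0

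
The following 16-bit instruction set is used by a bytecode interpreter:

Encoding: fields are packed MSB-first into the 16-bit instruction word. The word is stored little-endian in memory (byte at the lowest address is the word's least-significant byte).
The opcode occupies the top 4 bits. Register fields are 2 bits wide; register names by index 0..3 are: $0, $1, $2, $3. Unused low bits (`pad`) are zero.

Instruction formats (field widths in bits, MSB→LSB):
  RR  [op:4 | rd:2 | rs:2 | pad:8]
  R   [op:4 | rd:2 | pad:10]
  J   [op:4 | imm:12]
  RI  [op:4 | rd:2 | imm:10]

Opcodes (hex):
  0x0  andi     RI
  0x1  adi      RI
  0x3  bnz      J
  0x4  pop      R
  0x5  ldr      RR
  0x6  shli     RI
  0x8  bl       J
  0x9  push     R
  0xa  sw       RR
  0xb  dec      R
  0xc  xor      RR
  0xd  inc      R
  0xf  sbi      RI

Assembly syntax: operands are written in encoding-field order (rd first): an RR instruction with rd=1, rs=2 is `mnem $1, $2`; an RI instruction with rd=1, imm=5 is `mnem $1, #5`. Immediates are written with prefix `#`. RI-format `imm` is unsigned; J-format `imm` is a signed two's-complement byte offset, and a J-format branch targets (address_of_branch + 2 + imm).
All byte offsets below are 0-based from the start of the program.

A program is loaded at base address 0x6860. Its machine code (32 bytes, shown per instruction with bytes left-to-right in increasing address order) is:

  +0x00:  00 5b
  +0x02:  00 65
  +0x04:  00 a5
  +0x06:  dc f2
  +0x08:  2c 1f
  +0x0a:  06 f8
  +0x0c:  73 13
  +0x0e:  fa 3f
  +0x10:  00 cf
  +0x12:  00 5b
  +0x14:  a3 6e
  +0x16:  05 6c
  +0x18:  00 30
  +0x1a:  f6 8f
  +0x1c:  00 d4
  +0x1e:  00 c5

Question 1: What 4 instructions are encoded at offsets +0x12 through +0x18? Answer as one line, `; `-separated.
+0x12: 00 5b ⇒ word 0x5b00 (little)
  opcode bits[15:12]=0x5: ldr/RR
  rd@[11:10]=0x2 ⇒ $2
  rs@[9:8]=0x3 ⇒ $3
+0x14: a3 6e ⇒ word 0x6ea3 (little)
  opcode bits[15:12]=0x6: shli/RI
  rd@[11:10]=0x3 ⇒ $3
  imm@[9:0]=0x2a3 ⇒ #675
+0x16: 05 6c ⇒ word 0x6c05 (little)
  opcode bits[15:12]=0x6: shli/RI
  rd@[11:10]=0x3 ⇒ $3
  imm@[9:0]=0x5 ⇒ #5
+0x18: 00 30 ⇒ word 0x3000 (little)
  opcode bits[15:12]=0x3: bnz/J
  imm@[11:0]=0x0 ⇒ #0

ldr $2, $3; shli $3, #675; shli $3, #5; bnz #0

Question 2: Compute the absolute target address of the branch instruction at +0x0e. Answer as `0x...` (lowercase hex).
[0e] fa 3f → 0x3ffa
  op=0x3ffa>>12=0x3 ⇒ bnz (J)
  [11:0] imm=4090 (s12→-6) = #-6
  target = base 0x6860 + off 0x0e + 2 + imm -6 = 0x686a

0x686a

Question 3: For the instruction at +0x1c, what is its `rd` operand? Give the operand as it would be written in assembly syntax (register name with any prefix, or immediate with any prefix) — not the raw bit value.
$1

+0x1c: 00 d4 ⇒ word 0xd400 (little)
  top 4b → 0xd → inc [R]
  rd: (w>>10)&0x3=0x1 → $1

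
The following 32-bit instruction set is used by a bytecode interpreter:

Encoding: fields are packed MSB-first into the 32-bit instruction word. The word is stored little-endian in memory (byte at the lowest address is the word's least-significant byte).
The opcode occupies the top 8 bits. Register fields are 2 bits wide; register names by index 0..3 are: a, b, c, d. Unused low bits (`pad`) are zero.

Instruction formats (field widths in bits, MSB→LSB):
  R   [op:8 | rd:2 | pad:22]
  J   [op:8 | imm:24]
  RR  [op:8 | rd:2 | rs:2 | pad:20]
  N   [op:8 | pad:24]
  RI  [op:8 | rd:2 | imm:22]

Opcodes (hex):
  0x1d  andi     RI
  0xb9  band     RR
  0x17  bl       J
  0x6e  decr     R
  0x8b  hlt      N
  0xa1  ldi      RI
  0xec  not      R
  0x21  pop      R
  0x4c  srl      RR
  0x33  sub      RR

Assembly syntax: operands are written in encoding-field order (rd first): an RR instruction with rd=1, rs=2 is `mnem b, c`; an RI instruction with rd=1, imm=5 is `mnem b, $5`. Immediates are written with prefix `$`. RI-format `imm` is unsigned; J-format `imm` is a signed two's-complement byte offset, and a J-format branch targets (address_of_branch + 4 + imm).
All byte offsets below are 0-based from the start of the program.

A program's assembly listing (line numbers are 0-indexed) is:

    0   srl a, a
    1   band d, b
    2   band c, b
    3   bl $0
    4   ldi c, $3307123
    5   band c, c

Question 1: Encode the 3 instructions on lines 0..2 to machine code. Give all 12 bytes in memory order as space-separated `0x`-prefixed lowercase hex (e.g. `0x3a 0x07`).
0. srl fields op=0x4c:8|rd=0:2|rs=0:2|pad=0:20 → word 4c000000h → 00 00 00 4c
1. band fields op=0xb9:8|rd=3:2|rs=1:2|pad=0:20 → word b9d00000h → 00 00 d0 b9
2. band fields op=0xb9:8|rd=2:2|rs=1:2|pad=0:20 → word b9900000h → 00 00 90 b9

0x00 0x00 0x00 0x4c 0x00 0x00 0xd0 0xb9 0x00 0x00 0x90 0xb9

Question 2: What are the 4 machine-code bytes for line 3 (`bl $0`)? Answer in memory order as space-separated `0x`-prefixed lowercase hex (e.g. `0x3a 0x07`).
0x00 0x00 0x00 0x17

line 3 (bl): pack op=0x17:8|imm=0:24 = 0x17000000; little→ 00 00 00 17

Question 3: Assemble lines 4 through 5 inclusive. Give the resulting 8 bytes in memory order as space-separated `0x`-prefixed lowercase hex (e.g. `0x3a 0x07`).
line 4 (ldi): pack op=0xa1:8|rd=2:2|imm=3307123:22 = 0xa1b27673; little→ 73 76 b2 a1
line 5 (band): pack op=0xb9:8|rd=2:2|rs=2:2|pad=0:20 = 0xb9a00000; little→ 00 00 a0 b9

0x73 0x76 0xb2 0xa1 0x00 0x00 0xa0 0xb9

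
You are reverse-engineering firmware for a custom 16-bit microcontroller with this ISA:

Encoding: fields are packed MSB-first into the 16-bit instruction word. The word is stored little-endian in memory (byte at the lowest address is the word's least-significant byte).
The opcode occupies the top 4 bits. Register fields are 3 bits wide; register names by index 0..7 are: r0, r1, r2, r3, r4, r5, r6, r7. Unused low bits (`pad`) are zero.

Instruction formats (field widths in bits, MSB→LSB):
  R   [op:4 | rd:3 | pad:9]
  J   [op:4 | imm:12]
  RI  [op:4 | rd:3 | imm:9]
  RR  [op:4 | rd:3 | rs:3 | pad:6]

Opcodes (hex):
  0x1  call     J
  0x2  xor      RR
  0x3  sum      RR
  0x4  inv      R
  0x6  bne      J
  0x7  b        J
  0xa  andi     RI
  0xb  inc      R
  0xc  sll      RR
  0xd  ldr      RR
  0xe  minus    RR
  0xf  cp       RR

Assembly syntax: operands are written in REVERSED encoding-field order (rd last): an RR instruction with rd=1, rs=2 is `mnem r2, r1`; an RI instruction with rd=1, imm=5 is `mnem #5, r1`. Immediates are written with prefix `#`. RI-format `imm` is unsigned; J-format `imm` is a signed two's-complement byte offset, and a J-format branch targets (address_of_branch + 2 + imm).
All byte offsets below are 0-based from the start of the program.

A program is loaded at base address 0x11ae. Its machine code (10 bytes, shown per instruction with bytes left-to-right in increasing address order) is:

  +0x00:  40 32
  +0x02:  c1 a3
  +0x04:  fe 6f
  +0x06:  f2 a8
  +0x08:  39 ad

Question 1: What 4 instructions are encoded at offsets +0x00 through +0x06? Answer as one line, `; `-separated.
[00] 40 32 → 0x3240
  op=0x3240>>12=0x3 ⇒ sum (RR)
  rd: (w>>9)&0x7=0x1 → r1
  rs: (w>>6)&0x7=0x1 → r1
[02] c1 a3 → 0xa3c1
  op=0xa3c1>>12=0xa ⇒ andi (RI)
  rd: (w>>9)&0x7=0x1 → r1
  imm: (w>>0)&0x1ff=0x1c1 → #449
[04] fe 6f → 0x6ffe
  op=0x6ffe>>12=0x6 ⇒ bne (J)
  imm: (w>>0)&0xfff=0xffe (s12→-2) → #-2
[06] f2 a8 → 0xa8f2
  op=0xa8f2>>12=0xa ⇒ andi (RI)
  rd: (w>>9)&0x7=0x4 → r4
  imm: (w>>0)&0x1ff=0xf2 → #242

sum r1, r1; andi #449, r1; bne #-2; andi #242, r4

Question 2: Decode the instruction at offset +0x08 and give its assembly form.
[08] 39 ad → 0xad39
  op=0xad39>>12=0xa ⇒ andi (RI)
  rd@[11:9]=0x6 ⇒ r6
  imm@[8:0]=0x139 ⇒ #313

andi #313, r6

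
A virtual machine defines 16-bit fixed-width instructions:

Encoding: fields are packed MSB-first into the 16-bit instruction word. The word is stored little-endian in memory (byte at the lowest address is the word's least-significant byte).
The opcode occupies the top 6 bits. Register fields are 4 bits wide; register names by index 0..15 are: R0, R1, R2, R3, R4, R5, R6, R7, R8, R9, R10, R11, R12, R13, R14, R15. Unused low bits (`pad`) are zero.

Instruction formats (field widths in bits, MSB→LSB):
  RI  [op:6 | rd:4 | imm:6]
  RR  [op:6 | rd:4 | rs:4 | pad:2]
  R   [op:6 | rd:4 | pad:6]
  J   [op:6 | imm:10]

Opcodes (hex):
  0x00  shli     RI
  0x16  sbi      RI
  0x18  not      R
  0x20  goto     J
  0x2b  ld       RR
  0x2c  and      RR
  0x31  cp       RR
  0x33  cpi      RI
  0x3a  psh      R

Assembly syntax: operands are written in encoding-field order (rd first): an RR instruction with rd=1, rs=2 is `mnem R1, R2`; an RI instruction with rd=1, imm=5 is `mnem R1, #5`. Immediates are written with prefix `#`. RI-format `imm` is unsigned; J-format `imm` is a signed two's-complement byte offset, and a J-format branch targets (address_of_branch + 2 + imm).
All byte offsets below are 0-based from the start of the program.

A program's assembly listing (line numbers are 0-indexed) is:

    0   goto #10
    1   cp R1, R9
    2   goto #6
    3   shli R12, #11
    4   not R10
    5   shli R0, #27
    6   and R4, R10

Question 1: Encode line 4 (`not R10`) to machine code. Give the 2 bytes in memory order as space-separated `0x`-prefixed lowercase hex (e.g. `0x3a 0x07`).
line 4 (not): pack op=0x18:6|rd=10:4|pad=0:6 = 0x6280; little→ 80 62

0x80 0x62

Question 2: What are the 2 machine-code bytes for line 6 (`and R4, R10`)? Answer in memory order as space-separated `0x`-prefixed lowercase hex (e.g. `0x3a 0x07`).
0x28 0xb1

6. and fields op=0x2c:6|rd=4:4|rs=10:4|pad=0:2 → word b128h → 28 b1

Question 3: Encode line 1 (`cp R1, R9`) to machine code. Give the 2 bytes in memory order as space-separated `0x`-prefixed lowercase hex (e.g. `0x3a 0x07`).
line 1 (cp): pack op=0x31:6|rd=1:4|rs=9:4|pad=0:2 = 0xc464; little→ 64 c4

0x64 0xc4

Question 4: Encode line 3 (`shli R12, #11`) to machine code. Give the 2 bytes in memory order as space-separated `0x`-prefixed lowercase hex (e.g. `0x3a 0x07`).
3. shli fields op=0x0:6|rd=12:4|imm=11:6 → word 030bh → 0b 03

0x0b 0x03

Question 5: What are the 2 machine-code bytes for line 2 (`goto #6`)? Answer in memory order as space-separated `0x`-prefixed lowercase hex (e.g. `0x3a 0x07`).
0x06 0x80

2. goto fields op=0x20:6|imm=6:10 → word 8006h → 06 80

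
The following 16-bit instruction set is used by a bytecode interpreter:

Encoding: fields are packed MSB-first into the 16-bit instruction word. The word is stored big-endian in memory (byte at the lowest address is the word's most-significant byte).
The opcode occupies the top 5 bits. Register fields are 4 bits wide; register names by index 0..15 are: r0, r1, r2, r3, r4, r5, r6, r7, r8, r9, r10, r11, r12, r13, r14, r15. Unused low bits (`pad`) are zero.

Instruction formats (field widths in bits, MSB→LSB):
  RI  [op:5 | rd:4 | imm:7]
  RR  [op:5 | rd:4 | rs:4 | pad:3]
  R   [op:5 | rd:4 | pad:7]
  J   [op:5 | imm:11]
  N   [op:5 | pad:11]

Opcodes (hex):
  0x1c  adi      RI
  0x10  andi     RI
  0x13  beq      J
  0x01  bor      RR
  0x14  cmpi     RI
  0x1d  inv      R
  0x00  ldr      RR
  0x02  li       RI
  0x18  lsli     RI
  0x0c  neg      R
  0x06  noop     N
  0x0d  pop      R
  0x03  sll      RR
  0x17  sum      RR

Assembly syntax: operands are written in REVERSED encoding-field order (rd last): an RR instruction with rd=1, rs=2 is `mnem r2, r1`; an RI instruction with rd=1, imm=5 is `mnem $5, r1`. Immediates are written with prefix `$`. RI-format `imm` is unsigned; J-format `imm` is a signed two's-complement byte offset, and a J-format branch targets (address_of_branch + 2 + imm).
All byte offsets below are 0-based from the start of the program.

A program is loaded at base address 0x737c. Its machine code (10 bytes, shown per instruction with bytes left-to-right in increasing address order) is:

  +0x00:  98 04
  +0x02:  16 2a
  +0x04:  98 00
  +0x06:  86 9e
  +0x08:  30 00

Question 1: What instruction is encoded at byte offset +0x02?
off 0x02: read 16 2a as big → 0x162a
  top 5b → 0x2 → li [RI]
  rd@[10:7]=0xc ⇒ r12
  imm@[6:0]=0x2a ⇒ $42

li $42, r12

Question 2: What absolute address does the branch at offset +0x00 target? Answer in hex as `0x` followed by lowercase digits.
[00] 98 04 → 0x9804
  opcode bits[15:11]=0x13: beq/J
  [10:0] imm=4 = $4
  target = base 0x737c + off 0x00 + 2 + imm 4 = 0x7382

0x7382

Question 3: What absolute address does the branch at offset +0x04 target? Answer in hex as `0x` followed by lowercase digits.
+0x04: 98 00 ⇒ word 0x9800 (big)
  top 5b → 0x13 → beq [J]
  [10:0] imm=0 = $0
  target = base 0x737c + off 0x04 + 2 + imm 0 = 0x7382

0x7382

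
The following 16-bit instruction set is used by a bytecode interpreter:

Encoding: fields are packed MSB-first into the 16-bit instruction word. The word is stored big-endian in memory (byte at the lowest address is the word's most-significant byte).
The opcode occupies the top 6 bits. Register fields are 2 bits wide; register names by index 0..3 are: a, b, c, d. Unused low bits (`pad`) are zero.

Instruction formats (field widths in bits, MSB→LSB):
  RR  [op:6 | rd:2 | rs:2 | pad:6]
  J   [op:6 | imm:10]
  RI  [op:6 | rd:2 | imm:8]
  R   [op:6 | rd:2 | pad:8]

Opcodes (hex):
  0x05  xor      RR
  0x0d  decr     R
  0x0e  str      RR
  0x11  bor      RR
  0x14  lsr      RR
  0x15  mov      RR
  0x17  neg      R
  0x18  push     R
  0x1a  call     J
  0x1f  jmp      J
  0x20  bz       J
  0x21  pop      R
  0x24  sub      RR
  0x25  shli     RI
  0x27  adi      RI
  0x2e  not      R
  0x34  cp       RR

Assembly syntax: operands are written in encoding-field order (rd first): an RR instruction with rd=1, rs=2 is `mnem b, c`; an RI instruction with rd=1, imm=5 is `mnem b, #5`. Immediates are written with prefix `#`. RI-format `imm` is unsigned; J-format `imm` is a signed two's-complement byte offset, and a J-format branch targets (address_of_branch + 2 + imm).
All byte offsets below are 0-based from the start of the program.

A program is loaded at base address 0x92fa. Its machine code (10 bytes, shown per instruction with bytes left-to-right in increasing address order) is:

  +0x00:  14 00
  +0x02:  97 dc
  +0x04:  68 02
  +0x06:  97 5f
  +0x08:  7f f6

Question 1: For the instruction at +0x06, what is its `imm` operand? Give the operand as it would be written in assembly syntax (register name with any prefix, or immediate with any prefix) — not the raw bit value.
off 0x06: read 97 5f as big → 0x975f
  top 6b → 0x25 → shli [RI]
  rd: (w>>8)&0x3=0x3 → d
  imm: (w>>0)&0xff=0x5f → #95

#95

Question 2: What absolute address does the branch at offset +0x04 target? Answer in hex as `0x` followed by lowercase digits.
0x9302

off 0x04: read 68 02 as big → 0x6802
  opcode bits[15:10]=0x1a: call/J
  imm: (w>>0)&0x3ff=0x2 → #2
  target = base 0x92fa + off 0x04 + 2 + imm 2 = 0x9302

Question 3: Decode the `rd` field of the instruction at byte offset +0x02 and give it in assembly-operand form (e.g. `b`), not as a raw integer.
d

off 0x02: read 97 dc as big → 0x97dc
  op=0x97dc>>10=0x25 ⇒ shli (RI)
  [9:8] rd=3 = d
  [7:0] imm=220 = #220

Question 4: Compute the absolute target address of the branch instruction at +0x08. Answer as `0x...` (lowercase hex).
0x92fa

[08] 7f f6 → 0x7ff6
  top 6b → 0x1f → jmp [J]
  [9:0] imm=1014 (s10→-10) = #-10
  target = base 0x92fa + off 0x08 + 2 + imm -10 = 0x92fa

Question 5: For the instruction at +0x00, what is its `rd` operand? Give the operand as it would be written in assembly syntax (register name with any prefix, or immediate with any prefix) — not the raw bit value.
[00] 14 00 → 0x1400
  top 6b → 0x5 → xor [RR]
  rd: (w>>8)&0x3=0x0 → a
  rs: (w>>6)&0x3=0x0 → a

a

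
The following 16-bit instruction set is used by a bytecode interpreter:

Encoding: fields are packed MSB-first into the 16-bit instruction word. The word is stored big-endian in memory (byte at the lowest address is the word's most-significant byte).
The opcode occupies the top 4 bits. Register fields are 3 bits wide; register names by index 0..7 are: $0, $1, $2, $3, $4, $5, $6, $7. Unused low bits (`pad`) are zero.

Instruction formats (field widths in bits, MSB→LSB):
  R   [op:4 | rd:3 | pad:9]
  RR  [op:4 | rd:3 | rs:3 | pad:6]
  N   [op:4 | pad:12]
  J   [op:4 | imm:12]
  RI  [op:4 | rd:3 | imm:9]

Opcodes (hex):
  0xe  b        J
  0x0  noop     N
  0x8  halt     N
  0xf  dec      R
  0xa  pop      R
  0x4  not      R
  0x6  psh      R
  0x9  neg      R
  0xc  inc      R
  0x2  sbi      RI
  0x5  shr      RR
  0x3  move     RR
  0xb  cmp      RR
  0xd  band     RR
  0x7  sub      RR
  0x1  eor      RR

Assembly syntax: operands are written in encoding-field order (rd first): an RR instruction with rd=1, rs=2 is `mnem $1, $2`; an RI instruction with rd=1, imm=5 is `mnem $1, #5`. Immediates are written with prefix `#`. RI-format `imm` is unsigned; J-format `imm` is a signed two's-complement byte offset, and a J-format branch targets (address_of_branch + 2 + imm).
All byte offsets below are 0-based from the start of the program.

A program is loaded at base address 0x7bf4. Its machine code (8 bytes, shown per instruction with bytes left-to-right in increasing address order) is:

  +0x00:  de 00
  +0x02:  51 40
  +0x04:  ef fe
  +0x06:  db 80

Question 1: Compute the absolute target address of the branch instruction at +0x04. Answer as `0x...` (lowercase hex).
0x7bf8

@+04  big-endian(ef fe) = 0xeffe
  opcode bits[15:12]=0xe: b/J
  imm: (w>>0)&0xfff=0xffe (s12→-2) → #-2
  target = base 0x7bf4 + off 0x04 + 2 + imm -2 = 0x7bf8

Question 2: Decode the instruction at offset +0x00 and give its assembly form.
@+00  big-endian(de 00) = 0xde00
  opcode bits[15:12]=0xd: band/RR
  rd@[11:9]=0x7 ⇒ $7
  rs@[8:6]=0x0 ⇒ $0

band $7, $0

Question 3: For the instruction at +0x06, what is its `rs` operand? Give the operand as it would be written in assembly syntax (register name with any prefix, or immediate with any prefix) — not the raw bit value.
$6

[06] db 80 → 0xdb80
  top 4b → 0xd → band [RR]
  rd@[11:9]=0x5 ⇒ $5
  rs@[8:6]=0x6 ⇒ $6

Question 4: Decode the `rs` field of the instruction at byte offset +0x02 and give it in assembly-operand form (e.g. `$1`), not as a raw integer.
off 0x02: read 51 40 as big → 0x5140
  op=0x5140>>12=0x5 ⇒ shr (RR)
  [11:9] rd=0 = $0
  [8:6] rs=5 = $5

$5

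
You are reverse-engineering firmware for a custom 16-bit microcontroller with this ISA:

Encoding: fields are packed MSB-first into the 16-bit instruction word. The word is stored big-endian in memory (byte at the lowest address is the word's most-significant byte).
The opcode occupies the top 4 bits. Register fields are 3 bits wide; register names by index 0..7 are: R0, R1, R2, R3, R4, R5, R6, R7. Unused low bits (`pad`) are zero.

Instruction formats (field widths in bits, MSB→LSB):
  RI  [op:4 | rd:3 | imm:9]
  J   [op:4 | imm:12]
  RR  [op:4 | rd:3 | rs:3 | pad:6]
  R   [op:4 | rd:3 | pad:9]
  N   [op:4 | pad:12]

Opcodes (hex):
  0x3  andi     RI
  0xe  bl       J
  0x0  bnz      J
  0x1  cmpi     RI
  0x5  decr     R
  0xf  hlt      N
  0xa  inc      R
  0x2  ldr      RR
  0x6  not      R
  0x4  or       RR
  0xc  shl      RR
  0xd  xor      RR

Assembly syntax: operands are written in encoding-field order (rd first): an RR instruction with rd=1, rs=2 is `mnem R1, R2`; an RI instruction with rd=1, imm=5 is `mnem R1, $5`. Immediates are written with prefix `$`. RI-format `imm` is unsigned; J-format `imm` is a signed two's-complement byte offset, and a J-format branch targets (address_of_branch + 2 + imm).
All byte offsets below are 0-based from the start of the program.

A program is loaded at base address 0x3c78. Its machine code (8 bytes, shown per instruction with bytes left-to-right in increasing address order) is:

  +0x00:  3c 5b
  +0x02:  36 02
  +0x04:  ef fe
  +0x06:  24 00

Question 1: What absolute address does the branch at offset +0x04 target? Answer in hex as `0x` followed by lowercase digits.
0x3c7c

+0x04: ef fe ⇒ word 0xeffe (big)
  op=0xeffe>>12=0xe ⇒ bl (J)
  imm@[11:0]=0xffe (s12→-2) ⇒ $-2
  target = base 0x3c78 + off 0x04 + 2 + imm -2 = 0x3c7c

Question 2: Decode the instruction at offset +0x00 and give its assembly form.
andi R6, $91

+0x00: 3c 5b ⇒ word 0x3c5b (big)
  opcode bits[15:12]=0x3: andi/RI
  rd: (w>>9)&0x7=0x6 → R6
  imm: (w>>0)&0x1ff=0x5b → $91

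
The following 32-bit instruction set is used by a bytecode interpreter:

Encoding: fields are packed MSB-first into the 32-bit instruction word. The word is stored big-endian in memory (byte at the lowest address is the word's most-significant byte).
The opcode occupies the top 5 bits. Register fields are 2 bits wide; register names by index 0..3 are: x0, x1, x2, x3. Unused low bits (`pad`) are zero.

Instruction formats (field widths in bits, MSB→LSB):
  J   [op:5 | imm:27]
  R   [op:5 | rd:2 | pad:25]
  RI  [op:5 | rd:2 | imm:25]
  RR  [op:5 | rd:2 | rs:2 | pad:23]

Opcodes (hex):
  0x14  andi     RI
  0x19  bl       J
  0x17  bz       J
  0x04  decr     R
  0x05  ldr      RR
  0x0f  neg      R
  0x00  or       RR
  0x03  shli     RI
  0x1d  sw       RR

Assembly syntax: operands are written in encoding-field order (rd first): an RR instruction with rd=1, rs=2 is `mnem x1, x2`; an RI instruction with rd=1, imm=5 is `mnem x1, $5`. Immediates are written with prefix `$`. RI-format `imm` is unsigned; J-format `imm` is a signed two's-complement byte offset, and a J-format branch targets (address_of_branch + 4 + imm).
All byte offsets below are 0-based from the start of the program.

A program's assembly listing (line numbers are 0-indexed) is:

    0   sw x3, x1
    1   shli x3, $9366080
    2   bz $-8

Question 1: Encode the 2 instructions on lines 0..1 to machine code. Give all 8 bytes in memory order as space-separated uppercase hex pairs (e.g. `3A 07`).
L0: sw op=0x1d:5|rd=3:2|rs=1:2|pad=0:23 ⇒ 0xee800000 ⇒ big ee 80 00 00
L1: shli op=0x3:5|rd=3:2|imm=9366080:25 ⇒ 0x1e8eea40 ⇒ big 1e 8e ea 40

EE 80 00 00 1E 8E EA 40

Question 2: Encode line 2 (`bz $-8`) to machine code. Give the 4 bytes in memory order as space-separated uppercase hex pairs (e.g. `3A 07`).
L2: bz op=0x17:5|imm=-8:27 ⇒ 0xbffffff8 ⇒ big bf ff ff f8

BF FF FF F8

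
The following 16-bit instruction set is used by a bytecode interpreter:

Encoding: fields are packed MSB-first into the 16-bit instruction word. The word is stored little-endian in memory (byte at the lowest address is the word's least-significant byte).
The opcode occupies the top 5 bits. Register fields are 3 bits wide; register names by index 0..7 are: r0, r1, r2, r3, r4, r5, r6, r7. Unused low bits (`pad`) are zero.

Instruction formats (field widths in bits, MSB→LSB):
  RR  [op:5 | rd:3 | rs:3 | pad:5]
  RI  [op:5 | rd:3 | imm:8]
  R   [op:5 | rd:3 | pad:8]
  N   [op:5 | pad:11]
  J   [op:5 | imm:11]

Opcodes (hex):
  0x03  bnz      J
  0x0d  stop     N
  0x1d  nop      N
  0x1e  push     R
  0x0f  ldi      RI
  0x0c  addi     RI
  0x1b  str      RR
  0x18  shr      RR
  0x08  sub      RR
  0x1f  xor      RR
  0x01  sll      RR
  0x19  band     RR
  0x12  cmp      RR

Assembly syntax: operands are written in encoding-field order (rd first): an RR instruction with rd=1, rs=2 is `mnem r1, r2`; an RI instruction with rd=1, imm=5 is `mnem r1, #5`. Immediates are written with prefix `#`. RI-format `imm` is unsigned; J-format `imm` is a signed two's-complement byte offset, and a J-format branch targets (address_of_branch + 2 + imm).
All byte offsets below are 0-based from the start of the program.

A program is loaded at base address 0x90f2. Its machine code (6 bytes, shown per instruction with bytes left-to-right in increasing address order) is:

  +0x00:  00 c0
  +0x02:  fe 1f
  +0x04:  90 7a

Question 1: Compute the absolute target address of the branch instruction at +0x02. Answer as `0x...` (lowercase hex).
+0x02: fe 1f ⇒ word 0x1ffe (little)
  op=0x1ffe>>11=0x3 ⇒ bnz (J)
  imm@[10:0]=0x7fe (s11→-2) ⇒ #-2
  target = base 0x90f2 + off 0x02 + 2 + imm -2 = 0x90f4

0x90f4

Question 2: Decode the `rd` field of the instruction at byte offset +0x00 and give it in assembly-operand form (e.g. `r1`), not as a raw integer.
+0x00: 00 c0 ⇒ word 0xc000 (little)
  top 5b → 0x18 → shr [RR]
  rd: (w>>8)&0x7=0x0 → r0
  rs: (w>>5)&0x7=0x0 → r0

r0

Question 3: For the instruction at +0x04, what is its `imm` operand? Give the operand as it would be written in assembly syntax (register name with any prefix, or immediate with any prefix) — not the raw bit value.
#144

@+04  little-endian(90 7a) = 0x7a90
  opcode bits[15:11]=0xf: ldi/RI
  rd@[10:8]=0x2 ⇒ r2
  imm@[7:0]=0x90 ⇒ #144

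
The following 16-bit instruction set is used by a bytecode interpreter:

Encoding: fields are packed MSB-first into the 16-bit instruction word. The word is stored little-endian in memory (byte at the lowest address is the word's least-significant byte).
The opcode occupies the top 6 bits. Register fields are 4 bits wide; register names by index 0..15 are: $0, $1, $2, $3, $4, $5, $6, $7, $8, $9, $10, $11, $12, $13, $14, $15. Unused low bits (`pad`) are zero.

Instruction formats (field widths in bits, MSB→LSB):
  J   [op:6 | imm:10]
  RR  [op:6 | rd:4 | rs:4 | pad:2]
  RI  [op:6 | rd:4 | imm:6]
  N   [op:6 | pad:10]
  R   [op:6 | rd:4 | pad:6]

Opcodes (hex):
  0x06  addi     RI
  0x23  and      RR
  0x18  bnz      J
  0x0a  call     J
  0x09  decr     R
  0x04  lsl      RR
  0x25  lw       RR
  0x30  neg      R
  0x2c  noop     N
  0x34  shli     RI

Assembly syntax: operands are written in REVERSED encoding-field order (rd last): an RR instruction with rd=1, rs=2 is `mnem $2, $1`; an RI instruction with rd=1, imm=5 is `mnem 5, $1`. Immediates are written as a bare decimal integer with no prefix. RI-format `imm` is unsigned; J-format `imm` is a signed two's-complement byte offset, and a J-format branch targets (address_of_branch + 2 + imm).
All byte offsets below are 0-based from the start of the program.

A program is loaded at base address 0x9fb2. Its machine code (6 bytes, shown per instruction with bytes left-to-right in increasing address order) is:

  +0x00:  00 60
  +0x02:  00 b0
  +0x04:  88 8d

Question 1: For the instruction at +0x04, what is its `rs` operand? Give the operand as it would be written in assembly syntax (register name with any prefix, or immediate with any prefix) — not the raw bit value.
$2

@+04  little-endian(88 8d) = 0x8d88
  opcode bits[15:10]=0x23: and/RR
  rd@[9:6]=0x6 ⇒ $6
  rs@[5:2]=0x2 ⇒ $2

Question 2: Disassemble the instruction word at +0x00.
bnz 0

off 0x00: read 00 60 as little → 0x6000
  top 6b → 0x18 → bnz [J]
  [9:0] imm=0 = 0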